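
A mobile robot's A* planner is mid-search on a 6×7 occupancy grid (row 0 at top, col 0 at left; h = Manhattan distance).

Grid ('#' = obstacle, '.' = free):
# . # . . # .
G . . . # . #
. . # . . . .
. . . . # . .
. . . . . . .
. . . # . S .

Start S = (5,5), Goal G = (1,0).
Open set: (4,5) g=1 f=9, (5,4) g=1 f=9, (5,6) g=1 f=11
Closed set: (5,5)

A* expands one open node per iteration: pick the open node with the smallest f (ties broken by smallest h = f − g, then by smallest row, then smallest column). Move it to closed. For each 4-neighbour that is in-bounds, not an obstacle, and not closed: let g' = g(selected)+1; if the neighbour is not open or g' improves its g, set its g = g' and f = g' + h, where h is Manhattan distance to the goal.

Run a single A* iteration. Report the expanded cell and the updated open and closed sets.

expanded=(4,5); open=[(3,5) g=2 f=9, (4,4) g=2 f=9, (4,6) g=2 f=11, (5,4) g=1 f=9, (5,6) g=1 f=11]; closed=[(4,5), (5,5)]

step 1: expand (4,5) (f=9, h=8) → closed; open now [(3,5) g=2 f=9, (4,4) g=2 f=9, (4,6) g=2 f=11, (5,4) g=1 f=9, (5,6) g=1 f=11]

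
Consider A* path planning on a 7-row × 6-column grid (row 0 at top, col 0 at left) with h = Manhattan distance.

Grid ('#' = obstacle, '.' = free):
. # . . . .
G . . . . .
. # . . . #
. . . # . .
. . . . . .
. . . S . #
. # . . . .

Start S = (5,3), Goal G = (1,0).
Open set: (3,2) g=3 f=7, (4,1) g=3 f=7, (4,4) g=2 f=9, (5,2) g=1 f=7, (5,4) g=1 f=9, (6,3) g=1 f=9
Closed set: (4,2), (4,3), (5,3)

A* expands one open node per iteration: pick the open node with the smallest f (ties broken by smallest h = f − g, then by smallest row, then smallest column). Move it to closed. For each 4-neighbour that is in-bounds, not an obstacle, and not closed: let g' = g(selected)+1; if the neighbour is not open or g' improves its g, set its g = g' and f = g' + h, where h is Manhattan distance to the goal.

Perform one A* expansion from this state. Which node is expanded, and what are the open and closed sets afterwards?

step 1: expand (3,2) (f=7, h=4) → closed; open now [(2,2) g=4 f=7, (3,1) g=4 f=7, (4,1) g=3 f=7, (4,4) g=2 f=9, (5,2) g=1 f=7, (5,4) g=1 f=9, (6,3) g=1 f=9]

expanded=(3,2); open=[(2,2) g=4 f=7, (3,1) g=4 f=7, (4,1) g=3 f=7, (4,4) g=2 f=9, (5,2) g=1 f=7, (5,4) g=1 f=9, (6,3) g=1 f=9]; closed=[(3,2), (4,2), (4,3), (5,3)]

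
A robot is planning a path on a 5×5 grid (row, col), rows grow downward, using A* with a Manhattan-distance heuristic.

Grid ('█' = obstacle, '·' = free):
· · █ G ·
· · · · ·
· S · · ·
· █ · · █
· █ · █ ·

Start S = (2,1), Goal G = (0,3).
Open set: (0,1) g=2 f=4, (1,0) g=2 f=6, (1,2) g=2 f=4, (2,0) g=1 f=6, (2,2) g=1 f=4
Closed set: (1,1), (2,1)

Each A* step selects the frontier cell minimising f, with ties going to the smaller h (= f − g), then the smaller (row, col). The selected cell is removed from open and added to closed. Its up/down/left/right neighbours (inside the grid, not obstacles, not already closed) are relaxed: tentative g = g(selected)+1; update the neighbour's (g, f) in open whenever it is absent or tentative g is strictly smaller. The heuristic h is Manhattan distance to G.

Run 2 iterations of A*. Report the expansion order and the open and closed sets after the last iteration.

order=[(0,1) → (1,2)]; open=[(0,0) g=3 f=6, (1,0) g=2 f=6, (1,3) g=3 f=4, (2,0) g=1 f=6, (2,2) g=1 f=4]; closed=[(0,1), (1,1), (1,2), (2,1)]

step 1: expand (0,1) (f=4, h=2) → closed; open now [(0,0) g=3 f=6, (1,0) g=2 f=6, (1,2) g=2 f=4, (2,0) g=1 f=6, (2,2) g=1 f=4]
step 2: expand (1,2) (f=4, h=2) → closed; open now [(0,0) g=3 f=6, (1,0) g=2 f=6, (1,3) g=3 f=4, (2,0) g=1 f=6, (2,2) g=1 f=4]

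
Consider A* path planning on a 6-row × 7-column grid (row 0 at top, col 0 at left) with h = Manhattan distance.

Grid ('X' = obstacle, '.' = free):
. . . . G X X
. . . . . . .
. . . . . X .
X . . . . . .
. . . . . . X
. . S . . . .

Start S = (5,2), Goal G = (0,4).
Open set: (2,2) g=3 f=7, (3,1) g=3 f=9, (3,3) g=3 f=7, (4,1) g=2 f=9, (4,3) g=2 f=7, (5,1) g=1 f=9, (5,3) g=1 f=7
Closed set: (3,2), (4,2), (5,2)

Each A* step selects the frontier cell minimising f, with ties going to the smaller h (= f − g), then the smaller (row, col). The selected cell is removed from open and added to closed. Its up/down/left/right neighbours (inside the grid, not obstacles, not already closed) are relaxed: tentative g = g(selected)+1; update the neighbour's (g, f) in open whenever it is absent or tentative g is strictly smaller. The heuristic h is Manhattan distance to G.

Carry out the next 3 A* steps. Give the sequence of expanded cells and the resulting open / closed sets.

step 1: expand (2,2) (f=7, h=4) → closed; open now [(1,2) g=4 f=7, (2,1) g=4 f=9, (2,3) g=4 f=7, (3,1) g=3 f=9, (3,3) g=3 f=7, (4,1) g=2 f=9, (4,3) g=2 f=7, (5,1) g=1 f=9, (5,3) g=1 f=7]
step 2: expand (1,2) (f=7, h=3) → closed; open now [(0,2) g=5 f=7, (1,1) g=5 f=9, (1,3) g=5 f=7, (2,1) g=4 f=9, (2,3) g=4 f=7, (3,1) g=3 f=9, (3,3) g=3 f=7, (4,1) g=2 f=9, (4,3) g=2 f=7, (5,1) g=1 f=9, (5,3) g=1 f=7]
step 3: expand (0,2) (f=7, h=2) → closed; open now [(0,1) g=6 f=9, (0,3) g=6 f=7, (1,1) g=5 f=9, (1,3) g=5 f=7, (2,1) g=4 f=9, (2,3) g=4 f=7, (3,1) g=3 f=9, (3,3) g=3 f=7, (4,1) g=2 f=9, (4,3) g=2 f=7, (5,1) g=1 f=9, (5,3) g=1 f=7]

order=[(2,2) → (1,2) → (0,2)]; open=[(0,1) g=6 f=9, (0,3) g=6 f=7, (1,1) g=5 f=9, (1,3) g=5 f=7, (2,1) g=4 f=9, (2,3) g=4 f=7, (3,1) g=3 f=9, (3,3) g=3 f=7, (4,1) g=2 f=9, (4,3) g=2 f=7, (5,1) g=1 f=9, (5,3) g=1 f=7]; closed=[(0,2), (1,2), (2,2), (3,2), (4,2), (5,2)]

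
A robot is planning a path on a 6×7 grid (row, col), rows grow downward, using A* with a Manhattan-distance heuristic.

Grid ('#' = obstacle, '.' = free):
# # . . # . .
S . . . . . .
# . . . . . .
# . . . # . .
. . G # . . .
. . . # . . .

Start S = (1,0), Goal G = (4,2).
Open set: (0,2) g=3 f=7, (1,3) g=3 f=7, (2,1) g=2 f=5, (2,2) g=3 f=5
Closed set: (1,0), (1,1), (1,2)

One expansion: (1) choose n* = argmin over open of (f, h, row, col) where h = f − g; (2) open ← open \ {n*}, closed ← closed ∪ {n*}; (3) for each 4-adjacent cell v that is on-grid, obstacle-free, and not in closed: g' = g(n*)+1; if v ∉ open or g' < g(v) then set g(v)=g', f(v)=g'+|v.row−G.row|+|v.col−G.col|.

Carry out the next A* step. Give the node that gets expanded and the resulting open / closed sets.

expanded=(2,2); open=[(0,2) g=3 f=7, (1,3) g=3 f=7, (2,1) g=2 f=5, (2,3) g=4 f=7, (3,2) g=4 f=5]; closed=[(1,0), (1,1), (1,2), (2,2)]

step 1: expand (2,2) (f=5, h=2) → closed; open now [(0,2) g=3 f=7, (1,3) g=3 f=7, (2,1) g=2 f=5, (2,3) g=4 f=7, (3,2) g=4 f=5]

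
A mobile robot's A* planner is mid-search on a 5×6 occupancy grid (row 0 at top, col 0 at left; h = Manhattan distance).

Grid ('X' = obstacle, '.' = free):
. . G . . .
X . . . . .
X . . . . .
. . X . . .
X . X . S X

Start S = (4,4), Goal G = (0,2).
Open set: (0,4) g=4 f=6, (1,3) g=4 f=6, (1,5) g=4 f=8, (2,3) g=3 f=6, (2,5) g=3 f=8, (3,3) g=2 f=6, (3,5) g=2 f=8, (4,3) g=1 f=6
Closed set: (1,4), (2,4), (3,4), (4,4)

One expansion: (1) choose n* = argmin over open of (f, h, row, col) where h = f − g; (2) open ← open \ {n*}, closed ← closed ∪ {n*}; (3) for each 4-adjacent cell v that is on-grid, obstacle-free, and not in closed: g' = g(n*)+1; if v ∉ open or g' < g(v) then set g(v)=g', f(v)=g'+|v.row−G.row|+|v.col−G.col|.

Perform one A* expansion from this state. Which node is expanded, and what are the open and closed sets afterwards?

step 1: expand (0,4) (f=6, h=2) → closed; open now [(0,3) g=5 f=6, (0,5) g=5 f=8, (1,3) g=4 f=6, (1,5) g=4 f=8, (2,3) g=3 f=6, (2,5) g=3 f=8, (3,3) g=2 f=6, (3,5) g=2 f=8, (4,3) g=1 f=6]

expanded=(0,4); open=[(0,3) g=5 f=6, (0,5) g=5 f=8, (1,3) g=4 f=6, (1,5) g=4 f=8, (2,3) g=3 f=6, (2,5) g=3 f=8, (3,3) g=2 f=6, (3,5) g=2 f=8, (4,3) g=1 f=6]; closed=[(0,4), (1,4), (2,4), (3,4), (4,4)]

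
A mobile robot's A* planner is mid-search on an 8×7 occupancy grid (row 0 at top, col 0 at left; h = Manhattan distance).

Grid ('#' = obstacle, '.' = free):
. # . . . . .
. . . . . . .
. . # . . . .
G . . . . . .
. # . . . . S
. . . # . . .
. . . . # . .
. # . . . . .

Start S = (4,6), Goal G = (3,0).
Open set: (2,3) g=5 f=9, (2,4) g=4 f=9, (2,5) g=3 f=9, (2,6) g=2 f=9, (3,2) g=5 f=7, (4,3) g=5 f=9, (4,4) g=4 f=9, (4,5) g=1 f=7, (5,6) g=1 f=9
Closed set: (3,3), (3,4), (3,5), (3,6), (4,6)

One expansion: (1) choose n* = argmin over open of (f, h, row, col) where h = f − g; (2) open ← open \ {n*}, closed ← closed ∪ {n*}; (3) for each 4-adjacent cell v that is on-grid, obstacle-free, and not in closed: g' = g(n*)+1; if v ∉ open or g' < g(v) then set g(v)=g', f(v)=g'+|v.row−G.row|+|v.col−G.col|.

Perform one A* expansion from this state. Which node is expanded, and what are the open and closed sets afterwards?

expanded=(3,2); open=[(2,3) g=5 f=9, (2,4) g=4 f=9, (2,5) g=3 f=9, (2,6) g=2 f=9, (3,1) g=6 f=7, (4,2) g=6 f=9, (4,3) g=5 f=9, (4,4) g=4 f=9, (4,5) g=1 f=7, (5,6) g=1 f=9]; closed=[(3,2), (3,3), (3,4), (3,5), (3,6), (4,6)]

step 1: expand (3,2) (f=7, h=2) → closed; open now [(2,3) g=5 f=9, (2,4) g=4 f=9, (2,5) g=3 f=9, (2,6) g=2 f=9, (3,1) g=6 f=7, (4,2) g=6 f=9, (4,3) g=5 f=9, (4,4) g=4 f=9, (4,5) g=1 f=7, (5,6) g=1 f=9]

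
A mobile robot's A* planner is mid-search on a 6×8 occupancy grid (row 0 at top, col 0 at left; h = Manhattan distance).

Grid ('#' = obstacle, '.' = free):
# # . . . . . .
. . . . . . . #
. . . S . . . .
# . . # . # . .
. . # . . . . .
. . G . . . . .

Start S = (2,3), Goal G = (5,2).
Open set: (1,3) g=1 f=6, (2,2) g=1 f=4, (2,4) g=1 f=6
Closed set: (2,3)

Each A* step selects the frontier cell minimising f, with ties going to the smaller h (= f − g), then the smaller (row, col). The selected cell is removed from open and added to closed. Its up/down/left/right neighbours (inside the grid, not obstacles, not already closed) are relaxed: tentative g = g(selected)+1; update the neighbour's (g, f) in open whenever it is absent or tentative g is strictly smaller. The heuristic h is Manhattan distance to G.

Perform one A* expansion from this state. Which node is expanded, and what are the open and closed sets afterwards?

step 1: expand (2,2) (f=4, h=3) → closed; open now [(1,2) g=2 f=6, (1,3) g=1 f=6, (2,1) g=2 f=6, (2,4) g=1 f=6, (3,2) g=2 f=4]

expanded=(2,2); open=[(1,2) g=2 f=6, (1,3) g=1 f=6, (2,1) g=2 f=6, (2,4) g=1 f=6, (3,2) g=2 f=4]; closed=[(2,2), (2,3)]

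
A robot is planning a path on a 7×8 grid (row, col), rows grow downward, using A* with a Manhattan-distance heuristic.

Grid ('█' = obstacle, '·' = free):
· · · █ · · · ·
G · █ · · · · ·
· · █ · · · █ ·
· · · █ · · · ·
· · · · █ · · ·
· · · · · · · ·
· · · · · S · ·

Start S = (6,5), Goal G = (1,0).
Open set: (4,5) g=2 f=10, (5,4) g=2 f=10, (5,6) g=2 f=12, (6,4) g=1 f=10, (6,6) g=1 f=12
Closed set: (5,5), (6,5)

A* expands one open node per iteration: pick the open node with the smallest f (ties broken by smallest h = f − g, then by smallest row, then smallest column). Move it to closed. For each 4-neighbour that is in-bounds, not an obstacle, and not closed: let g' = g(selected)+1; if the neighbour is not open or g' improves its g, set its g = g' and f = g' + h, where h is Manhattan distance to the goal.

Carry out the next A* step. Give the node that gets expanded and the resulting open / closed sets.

expanded=(4,5); open=[(3,5) g=3 f=10, (4,6) g=3 f=12, (5,4) g=2 f=10, (5,6) g=2 f=12, (6,4) g=1 f=10, (6,6) g=1 f=12]; closed=[(4,5), (5,5), (6,5)]

step 1: expand (4,5) (f=10, h=8) → closed; open now [(3,5) g=3 f=10, (4,6) g=3 f=12, (5,4) g=2 f=10, (5,6) g=2 f=12, (6,4) g=1 f=10, (6,6) g=1 f=12]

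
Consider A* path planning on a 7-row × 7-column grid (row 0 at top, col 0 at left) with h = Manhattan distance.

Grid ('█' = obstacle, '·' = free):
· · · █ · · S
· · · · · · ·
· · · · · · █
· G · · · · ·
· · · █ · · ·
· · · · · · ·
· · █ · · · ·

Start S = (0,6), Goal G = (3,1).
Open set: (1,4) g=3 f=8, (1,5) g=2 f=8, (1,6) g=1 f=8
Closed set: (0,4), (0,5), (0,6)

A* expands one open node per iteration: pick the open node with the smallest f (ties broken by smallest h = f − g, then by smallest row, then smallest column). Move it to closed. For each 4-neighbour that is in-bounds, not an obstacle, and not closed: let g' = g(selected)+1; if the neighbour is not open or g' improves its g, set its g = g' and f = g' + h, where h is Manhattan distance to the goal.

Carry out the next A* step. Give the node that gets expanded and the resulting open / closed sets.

expanded=(1,4); open=[(1,3) g=4 f=8, (1,5) g=2 f=8, (1,6) g=1 f=8, (2,4) g=4 f=8]; closed=[(0,4), (0,5), (0,6), (1,4)]

step 1: expand (1,4) (f=8, h=5) → closed; open now [(1,3) g=4 f=8, (1,5) g=2 f=8, (1,6) g=1 f=8, (2,4) g=4 f=8]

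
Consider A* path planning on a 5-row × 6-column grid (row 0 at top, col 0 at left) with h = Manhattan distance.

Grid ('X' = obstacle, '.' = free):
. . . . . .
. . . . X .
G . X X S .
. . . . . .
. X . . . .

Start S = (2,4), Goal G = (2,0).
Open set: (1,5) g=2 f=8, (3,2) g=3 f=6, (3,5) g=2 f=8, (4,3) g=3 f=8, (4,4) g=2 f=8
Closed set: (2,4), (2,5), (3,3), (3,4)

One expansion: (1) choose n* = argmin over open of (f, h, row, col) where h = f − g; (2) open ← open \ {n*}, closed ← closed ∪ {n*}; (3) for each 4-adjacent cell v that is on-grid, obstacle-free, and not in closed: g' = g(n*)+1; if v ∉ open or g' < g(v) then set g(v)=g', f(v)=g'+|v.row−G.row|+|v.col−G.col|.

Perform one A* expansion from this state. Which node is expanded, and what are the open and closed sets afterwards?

expanded=(3,2); open=[(1,5) g=2 f=8, (3,1) g=4 f=6, (3,5) g=2 f=8, (4,2) g=4 f=8, (4,3) g=3 f=8, (4,4) g=2 f=8]; closed=[(2,4), (2,5), (3,2), (3,3), (3,4)]

step 1: expand (3,2) (f=6, h=3) → closed; open now [(1,5) g=2 f=8, (3,1) g=4 f=6, (3,5) g=2 f=8, (4,2) g=4 f=8, (4,3) g=3 f=8, (4,4) g=2 f=8]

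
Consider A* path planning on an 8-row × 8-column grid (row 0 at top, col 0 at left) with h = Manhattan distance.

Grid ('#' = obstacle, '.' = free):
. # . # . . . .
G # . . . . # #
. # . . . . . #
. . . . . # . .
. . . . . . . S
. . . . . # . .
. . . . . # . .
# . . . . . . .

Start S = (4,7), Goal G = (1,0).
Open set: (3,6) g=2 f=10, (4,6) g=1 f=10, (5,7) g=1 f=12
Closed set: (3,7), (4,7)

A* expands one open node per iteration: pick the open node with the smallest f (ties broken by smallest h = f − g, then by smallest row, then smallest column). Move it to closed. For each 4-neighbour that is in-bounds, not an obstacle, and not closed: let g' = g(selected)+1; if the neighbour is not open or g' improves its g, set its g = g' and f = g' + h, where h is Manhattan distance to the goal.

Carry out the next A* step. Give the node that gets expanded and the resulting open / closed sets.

step 1: expand (3,6) (f=10, h=8) → closed; open now [(2,6) g=3 f=10, (4,6) g=1 f=10, (5,7) g=1 f=12]

expanded=(3,6); open=[(2,6) g=3 f=10, (4,6) g=1 f=10, (5,7) g=1 f=12]; closed=[(3,6), (3,7), (4,7)]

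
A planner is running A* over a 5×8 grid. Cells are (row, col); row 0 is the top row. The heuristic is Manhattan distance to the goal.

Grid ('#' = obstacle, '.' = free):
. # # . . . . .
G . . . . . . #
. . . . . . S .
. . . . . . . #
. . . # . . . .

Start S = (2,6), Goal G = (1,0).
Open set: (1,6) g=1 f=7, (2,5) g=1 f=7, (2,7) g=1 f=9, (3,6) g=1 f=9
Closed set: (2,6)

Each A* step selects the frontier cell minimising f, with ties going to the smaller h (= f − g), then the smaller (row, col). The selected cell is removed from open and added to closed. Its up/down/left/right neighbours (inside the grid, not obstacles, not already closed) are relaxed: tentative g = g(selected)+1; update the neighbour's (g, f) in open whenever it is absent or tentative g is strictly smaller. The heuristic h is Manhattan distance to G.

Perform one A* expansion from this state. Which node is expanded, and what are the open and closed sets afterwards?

expanded=(1,6); open=[(0,6) g=2 f=9, (1,5) g=2 f=7, (2,5) g=1 f=7, (2,7) g=1 f=9, (3,6) g=1 f=9]; closed=[(1,6), (2,6)]

step 1: expand (1,6) (f=7, h=6) → closed; open now [(0,6) g=2 f=9, (1,5) g=2 f=7, (2,5) g=1 f=7, (2,7) g=1 f=9, (3,6) g=1 f=9]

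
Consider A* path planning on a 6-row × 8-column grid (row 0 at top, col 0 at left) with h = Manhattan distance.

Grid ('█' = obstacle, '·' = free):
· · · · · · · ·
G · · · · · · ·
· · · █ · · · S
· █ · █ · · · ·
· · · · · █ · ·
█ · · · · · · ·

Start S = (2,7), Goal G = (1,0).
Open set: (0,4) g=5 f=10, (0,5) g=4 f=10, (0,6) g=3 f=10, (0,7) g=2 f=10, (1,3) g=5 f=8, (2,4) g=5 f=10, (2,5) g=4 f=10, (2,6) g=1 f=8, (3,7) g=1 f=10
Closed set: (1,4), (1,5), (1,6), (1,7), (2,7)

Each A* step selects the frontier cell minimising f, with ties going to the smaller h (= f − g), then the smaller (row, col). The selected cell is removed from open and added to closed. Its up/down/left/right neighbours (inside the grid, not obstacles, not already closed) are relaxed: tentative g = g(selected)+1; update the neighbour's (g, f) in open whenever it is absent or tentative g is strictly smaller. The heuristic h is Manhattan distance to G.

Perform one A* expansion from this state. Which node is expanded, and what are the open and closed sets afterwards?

expanded=(1,3); open=[(0,3) g=6 f=10, (0,4) g=5 f=10, (0,5) g=4 f=10, (0,6) g=3 f=10, (0,7) g=2 f=10, (1,2) g=6 f=8, (2,4) g=5 f=10, (2,5) g=4 f=10, (2,6) g=1 f=8, (3,7) g=1 f=10]; closed=[(1,3), (1,4), (1,5), (1,6), (1,7), (2,7)]

step 1: expand (1,3) (f=8, h=3) → closed; open now [(0,3) g=6 f=10, (0,4) g=5 f=10, (0,5) g=4 f=10, (0,6) g=3 f=10, (0,7) g=2 f=10, (1,2) g=6 f=8, (2,4) g=5 f=10, (2,5) g=4 f=10, (2,6) g=1 f=8, (3,7) g=1 f=10]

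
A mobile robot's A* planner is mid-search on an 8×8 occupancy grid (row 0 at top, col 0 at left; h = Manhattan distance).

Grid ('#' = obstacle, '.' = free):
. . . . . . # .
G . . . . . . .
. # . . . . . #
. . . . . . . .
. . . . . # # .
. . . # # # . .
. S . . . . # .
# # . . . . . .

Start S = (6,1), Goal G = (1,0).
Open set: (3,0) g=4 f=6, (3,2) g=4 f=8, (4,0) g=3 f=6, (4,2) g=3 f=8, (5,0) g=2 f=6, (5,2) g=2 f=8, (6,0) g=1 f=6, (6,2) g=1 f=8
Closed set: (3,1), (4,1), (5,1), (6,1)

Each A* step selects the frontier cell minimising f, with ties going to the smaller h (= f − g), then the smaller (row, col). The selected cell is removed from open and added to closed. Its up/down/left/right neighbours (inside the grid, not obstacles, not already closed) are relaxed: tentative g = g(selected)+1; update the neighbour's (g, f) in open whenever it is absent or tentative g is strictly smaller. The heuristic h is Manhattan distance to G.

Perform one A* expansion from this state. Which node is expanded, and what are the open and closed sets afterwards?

expanded=(3,0); open=[(2,0) g=5 f=6, (3,2) g=4 f=8, (4,0) g=3 f=6, (4,2) g=3 f=8, (5,0) g=2 f=6, (5,2) g=2 f=8, (6,0) g=1 f=6, (6,2) g=1 f=8]; closed=[(3,0), (3,1), (4,1), (5,1), (6,1)]

step 1: expand (3,0) (f=6, h=2) → closed; open now [(2,0) g=5 f=6, (3,2) g=4 f=8, (4,0) g=3 f=6, (4,2) g=3 f=8, (5,0) g=2 f=6, (5,2) g=2 f=8, (6,0) g=1 f=6, (6,2) g=1 f=8]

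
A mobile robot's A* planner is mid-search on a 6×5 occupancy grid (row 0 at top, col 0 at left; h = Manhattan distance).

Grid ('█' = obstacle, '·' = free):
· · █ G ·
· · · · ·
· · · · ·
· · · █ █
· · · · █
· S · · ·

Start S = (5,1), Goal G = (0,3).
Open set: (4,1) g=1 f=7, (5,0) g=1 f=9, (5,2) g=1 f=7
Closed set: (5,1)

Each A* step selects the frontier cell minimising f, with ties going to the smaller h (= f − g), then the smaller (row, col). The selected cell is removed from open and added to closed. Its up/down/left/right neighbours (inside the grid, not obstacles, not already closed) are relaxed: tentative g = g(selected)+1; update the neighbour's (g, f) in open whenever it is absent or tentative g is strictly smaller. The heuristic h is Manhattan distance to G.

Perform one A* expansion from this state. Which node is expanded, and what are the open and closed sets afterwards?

step 1: expand (4,1) (f=7, h=6) → closed; open now [(3,1) g=2 f=7, (4,0) g=2 f=9, (4,2) g=2 f=7, (5,0) g=1 f=9, (5,2) g=1 f=7]

expanded=(4,1); open=[(3,1) g=2 f=7, (4,0) g=2 f=9, (4,2) g=2 f=7, (5,0) g=1 f=9, (5,2) g=1 f=7]; closed=[(4,1), (5,1)]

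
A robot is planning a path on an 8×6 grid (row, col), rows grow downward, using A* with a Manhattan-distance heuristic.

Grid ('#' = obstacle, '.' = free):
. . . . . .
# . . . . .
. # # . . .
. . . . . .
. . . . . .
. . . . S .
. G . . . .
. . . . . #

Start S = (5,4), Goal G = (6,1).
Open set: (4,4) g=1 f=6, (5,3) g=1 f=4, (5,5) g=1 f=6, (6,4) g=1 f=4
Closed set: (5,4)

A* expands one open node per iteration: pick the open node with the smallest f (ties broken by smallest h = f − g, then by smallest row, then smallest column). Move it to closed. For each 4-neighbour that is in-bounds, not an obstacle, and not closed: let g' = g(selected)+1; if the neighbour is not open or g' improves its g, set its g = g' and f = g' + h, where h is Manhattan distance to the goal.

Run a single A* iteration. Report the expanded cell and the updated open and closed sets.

step 1: expand (5,3) (f=4, h=3) → closed; open now [(4,3) g=2 f=6, (4,4) g=1 f=6, (5,2) g=2 f=4, (5,5) g=1 f=6, (6,3) g=2 f=4, (6,4) g=1 f=4]

expanded=(5,3); open=[(4,3) g=2 f=6, (4,4) g=1 f=6, (5,2) g=2 f=4, (5,5) g=1 f=6, (6,3) g=2 f=4, (6,4) g=1 f=4]; closed=[(5,3), (5,4)]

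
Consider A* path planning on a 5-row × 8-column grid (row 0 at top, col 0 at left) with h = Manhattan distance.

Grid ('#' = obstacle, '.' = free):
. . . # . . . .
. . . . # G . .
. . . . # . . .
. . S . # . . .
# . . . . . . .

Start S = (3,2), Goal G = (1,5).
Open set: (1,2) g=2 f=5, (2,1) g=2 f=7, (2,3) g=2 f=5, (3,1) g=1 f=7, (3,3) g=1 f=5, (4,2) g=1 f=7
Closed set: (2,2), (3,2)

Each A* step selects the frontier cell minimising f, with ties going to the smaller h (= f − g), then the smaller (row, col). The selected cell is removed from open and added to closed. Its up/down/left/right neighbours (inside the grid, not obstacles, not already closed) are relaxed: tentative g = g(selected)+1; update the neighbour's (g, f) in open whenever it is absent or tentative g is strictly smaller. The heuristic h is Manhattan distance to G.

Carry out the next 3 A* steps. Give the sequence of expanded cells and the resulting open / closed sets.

step 1: expand (1,2) (f=5, h=3) → closed; open now [(0,2) g=3 f=7, (1,1) g=3 f=7, (1,3) g=3 f=5, (2,1) g=2 f=7, (2,3) g=2 f=5, (3,1) g=1 f=7, (3,3) g=1 f=5, (4,2) g=1 f=7]
step 2: expand (1,3) (f=5, h=2) → closed; open now [(0,2) g=3 f=7, (1,1) g=3 f=7, (2,1) g=2 f=7, (2,3) g=2 f=5, (3,1) g=1 f=7, (3,3) g=1 f=5, (4,2) g=1 f=7]
step 3: expand (2,3) (f=5, h=3) → closed; open now [(0,2) g=3 f=7, (1,1) g=3 f=7, (2,1) g=2 f=7, (3,1) g=1 f=7, (3,3) g=1 f=5, (4,2) g=1 f=7]

order=[(1,2) → (1,3) → (2,3)]; open=[(0,2) g=3 f=7, (1,1) g=3 f=7, (2,1) g=2 f=7, (3,1) g=1 f=7, (3,3) g=1 f=5, (4,2) g=1 f=7]; closed=[(1,2), (1,3), (2,2), (2,3), (3,2)]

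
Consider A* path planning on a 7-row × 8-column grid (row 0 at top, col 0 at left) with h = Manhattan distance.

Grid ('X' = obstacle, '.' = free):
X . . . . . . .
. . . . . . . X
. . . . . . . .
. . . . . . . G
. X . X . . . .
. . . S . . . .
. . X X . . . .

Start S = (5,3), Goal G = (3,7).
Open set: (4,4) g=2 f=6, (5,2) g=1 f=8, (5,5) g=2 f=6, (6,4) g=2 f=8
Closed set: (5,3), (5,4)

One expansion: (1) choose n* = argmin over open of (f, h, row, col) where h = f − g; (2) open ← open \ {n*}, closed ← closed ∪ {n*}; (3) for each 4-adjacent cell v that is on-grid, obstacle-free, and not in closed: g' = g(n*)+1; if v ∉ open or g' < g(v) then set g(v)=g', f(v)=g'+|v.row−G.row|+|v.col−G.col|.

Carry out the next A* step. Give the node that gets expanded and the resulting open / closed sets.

expanded=(4,4); open=[(3,4) g=3 f=6, (4,5) g=3 f=6, (5,2) g=1 f=8, (5,5) g=2 f=6, (6,4) g=2 f=8]; closed=[(4,4), (5,3), (5,4)]

step 1: expand (4,4) (f=6, h=4) → closed; open now [(3,4) g=3 f=6, (4,5) g=3 f=6, (5,2) g=1 f=8, (5,5) g=2 f=6, (6,4) g=2 f=8]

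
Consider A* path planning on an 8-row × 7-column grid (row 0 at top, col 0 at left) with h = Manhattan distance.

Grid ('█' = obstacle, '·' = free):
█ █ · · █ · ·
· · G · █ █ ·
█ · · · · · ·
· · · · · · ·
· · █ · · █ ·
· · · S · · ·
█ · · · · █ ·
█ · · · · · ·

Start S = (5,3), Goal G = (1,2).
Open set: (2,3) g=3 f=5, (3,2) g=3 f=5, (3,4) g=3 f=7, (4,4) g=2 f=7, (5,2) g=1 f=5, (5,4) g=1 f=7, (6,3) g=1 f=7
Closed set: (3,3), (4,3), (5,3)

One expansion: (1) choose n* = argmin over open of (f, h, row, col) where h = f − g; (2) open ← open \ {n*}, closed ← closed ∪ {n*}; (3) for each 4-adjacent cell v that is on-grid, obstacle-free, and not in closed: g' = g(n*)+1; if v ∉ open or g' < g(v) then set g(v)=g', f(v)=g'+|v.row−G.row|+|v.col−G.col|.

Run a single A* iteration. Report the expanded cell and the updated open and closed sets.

step 1: expand (2,3) (f=5, h=2) → closed; open now [(1,3) g=4 f=5, (2,2) g=4 f=5, (2,4) g=4 f=7, (3,2) g=3 f=5, (3,4) g=3 f=7, (4,4) g=2 f=7, (5,2) g=1 f=5, (5,4) g=1 f=7, (6,3) g=1 f=7]

expanded=(2,3); open=[(1,3) g=4 f=5, (2,2) g=4 f=5, (2,4) g=4 f=7, (3,2) g=3 f=5, (3,4) g=3 f=7, (4,4) g=2 f=7, (5,2) g=1 f=5, (5,4) g=1 f=7, (6,3) g=1 f=7]; closed=[(2,3), (3,3), (4,3), (5,3)]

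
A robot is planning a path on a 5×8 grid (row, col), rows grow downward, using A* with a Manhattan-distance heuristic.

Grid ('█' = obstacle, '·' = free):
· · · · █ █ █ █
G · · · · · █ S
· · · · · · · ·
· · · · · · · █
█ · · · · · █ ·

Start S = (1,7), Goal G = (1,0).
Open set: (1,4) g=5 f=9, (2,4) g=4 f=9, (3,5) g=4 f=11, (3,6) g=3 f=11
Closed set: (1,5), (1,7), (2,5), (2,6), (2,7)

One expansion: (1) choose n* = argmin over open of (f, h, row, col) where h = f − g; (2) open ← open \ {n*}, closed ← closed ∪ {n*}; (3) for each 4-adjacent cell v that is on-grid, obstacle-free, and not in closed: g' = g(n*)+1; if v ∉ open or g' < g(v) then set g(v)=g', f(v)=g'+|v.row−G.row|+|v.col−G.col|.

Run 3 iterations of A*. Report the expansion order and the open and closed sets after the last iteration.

order=[(1,4) → (1,3) → (1,2)]; open=[(0,2) g=8 f=11, (0,3) g=7 f=11, (1,1) g=8 f=9, (2,2) g=8 f=11, (2,3) g=7 f=11, (2,4) g=4 f=9, (3,5) g=4 f=11, (3,6) g=3 f=11]; closed=[(1,2), (1,3), (1,4), (1,5), (1,7), (2,5), (2,6), (2,7)]

step 1: expand (1,4) (f=9, h=4) → closed; open now [(1,3) g=6 f=9, (2,4) g=4 f=9, (3,5) g=4 f=11, (3,6) g=3 f=11]
step 2: expand (1,3) (f=9, h=3) → closed; open now [(0,3) g=7 f=11, (1,2) g=7 f=9, (2,3) g=7 f=11, (2,4) g=4 f=9, (3,5) g=4 f=11, (3,6) g=3 f=11]
step 3: expand (1,2) (f=9, h=2) → closed; open now [(0,2) g=8 f=11, (0,3) g=7 f=11, (1,1) g=8 f=9, (2,2) g=8 f=11, (2,3) g=7 f=11, (2,4) g=4 f=9, (3,5) g=4 f=11, (3,6) g=3 f=11]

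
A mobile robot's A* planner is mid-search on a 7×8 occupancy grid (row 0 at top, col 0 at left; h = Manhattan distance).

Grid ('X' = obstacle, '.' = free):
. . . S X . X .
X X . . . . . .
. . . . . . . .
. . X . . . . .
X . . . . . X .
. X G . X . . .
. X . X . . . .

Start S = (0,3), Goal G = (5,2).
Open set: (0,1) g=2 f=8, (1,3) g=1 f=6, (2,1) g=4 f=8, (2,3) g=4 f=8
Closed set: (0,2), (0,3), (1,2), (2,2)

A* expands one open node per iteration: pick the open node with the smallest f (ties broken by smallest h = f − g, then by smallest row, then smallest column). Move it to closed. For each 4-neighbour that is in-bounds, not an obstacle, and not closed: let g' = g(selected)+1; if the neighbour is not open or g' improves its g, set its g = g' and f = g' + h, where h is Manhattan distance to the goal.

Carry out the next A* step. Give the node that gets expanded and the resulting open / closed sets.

step 1: expand (1,3) (f=6, h=5) → closed; open now [(0,1) g=2 f=8, (1,4) g=2 f=8, (2,1) g=4 f=8, (2,3) g=2 f=6]

expanded=(1,3); open=[(0,1) g=2 f=8, (1,4) g=2 f=8, (2,1) g=4 f=8, (2,3) g=2 f=6]; closed=[(0,2), (0,3), (1,2), (1,3), (2,2)]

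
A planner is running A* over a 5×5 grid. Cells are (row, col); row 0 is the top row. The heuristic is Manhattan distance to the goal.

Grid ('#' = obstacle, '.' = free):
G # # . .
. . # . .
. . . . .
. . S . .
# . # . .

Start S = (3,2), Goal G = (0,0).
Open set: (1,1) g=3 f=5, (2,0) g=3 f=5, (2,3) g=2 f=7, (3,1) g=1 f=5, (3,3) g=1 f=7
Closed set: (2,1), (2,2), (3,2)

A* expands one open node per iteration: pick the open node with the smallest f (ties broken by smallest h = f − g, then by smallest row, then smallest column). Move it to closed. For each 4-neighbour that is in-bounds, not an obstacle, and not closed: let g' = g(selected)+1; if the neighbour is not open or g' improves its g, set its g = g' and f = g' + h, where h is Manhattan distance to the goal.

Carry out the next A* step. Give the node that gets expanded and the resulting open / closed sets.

step 1: expand (1,1) (f=5, h=2) → closed; open now [(1,0) g=4 f=5, (2,0) g=3 f=5, (2,3) g=2 f=7, (3,1) g=1 f=5, (3,3) g=1 f=7]

expanded=(1,1); open=[(1,0) g=4 f=5, (2,0) g=3 f=5, (2,3) g=2 f=7, (3,1) g=1 f=5, (3,3) g=1 f=7]; closed=[(1,1), (2,1), (2,2), (3,2)]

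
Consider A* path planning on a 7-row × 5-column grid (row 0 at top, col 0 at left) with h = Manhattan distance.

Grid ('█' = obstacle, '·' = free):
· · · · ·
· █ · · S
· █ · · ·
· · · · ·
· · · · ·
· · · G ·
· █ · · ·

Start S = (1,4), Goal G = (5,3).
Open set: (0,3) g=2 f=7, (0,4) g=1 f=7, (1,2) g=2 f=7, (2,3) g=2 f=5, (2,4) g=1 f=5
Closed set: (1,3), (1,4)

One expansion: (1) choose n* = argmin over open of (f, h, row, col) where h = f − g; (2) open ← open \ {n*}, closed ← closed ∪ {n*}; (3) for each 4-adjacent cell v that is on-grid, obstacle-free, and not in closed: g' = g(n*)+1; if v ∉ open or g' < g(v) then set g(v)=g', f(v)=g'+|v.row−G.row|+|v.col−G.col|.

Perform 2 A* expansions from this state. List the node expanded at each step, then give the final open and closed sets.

order=[(2,3) → (3,3)]; open=[(0,3) g=2 f=7, (0,4) g=1 f=7, (1,2) g=2 f=7, (2,2) g=3 f=7, (2,4) g=1 f=5, (3,2) g=4 f=7, (3,4) g=4 f=7, (4,3) g=4 f=5]; closed=[(1,3), (1,4), (2,3), (3,3)]

step 1: expand (2,3) (f=5, h=3) → closed; open now [(0,3) g=2 f=7, (0,4) g=1 f=7, (1,2) g=2 f=7, (2,2) g=3 f=7, (2,4) g=1 f=5, (3,3) g=3 f=5]
step 2: expand (3,3) (f=5, h=2) → closed; open now [(0,3) g=2 f=7, (0,4) g=1 f=7, (1,2) g=2 f=7, (2,2) g=3 f=7, (2,4) g=1 f=5, (3,2) g=4 f=7, (3,4) g=4 f=7, (4,3) g=4 f=5]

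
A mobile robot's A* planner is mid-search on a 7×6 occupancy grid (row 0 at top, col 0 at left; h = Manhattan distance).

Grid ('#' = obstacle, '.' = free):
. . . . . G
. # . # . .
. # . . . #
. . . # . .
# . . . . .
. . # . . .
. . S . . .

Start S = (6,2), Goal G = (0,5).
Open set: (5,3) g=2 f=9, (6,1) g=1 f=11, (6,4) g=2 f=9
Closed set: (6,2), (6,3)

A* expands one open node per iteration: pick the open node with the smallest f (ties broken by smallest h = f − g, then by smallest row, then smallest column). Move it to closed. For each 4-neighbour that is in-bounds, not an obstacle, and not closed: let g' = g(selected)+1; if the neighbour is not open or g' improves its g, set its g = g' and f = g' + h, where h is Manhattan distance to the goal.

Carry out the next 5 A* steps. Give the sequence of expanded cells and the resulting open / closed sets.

step 1: expand (5,3) (f=9, h=7) → closed; open now [(4,3) g=3 f=9, (5,4) g=3 f=9, (6,1) g=1 f=11, (6,4) g=2 f=9]
step 2: expand (4,3) (f=9, h=6) → closed; open now [(4,2) g=4 f=11, (4,4) g=4 f=9, (5,4) g=3 f=9, (6,1) g=1 f=11, (6,4) g=2 f=9]
step 3: expand (4,4) (f=9, h=5) → closed; open now [(3,4) g=5 f=9, (4,2) g=4 f=11, (4,5) g=5 f=9, (5,4) g=3 f=9, (6,1) g=1 f=11, (6,4) g=2 f=9]
step 4: expand (3,4) (f=9, h=4) → closed; open now [(2,4) g=6 f=9, (3,5) g=6 f=9, (4,2) g=4 f=11, (4,5) g=5 f=9, (5,4) g=3 f=9, (6,1) g=1 f=11, (6,4) g=2 f=9]
step 5: expand (2,4) (f=9, h=3) → closed; open now [(1,4) g=7 f=9, (2,3) g=7 f=11, (3,5) g=6 f=9, (4,2) g=4 f=11, (4,5) g=5 f=9, (5,4) g=3 f=9, (6,1) g=1 f=11, (6,4) g=2 f=9]

order=[(5,3) → (4,3) → (4,4) → (3,4) → (2,4)]; open=[(1,4) g=7 f=9, (2,3) g=7 f=11, (3,5) g=6 f=9, (4,2) g=4 f=11, (4,5) g=5 f=9, (5,4) g=3 f=9, (6,1) g=1 f=11, (6,4) g=2 f=9]; closed=[(2,4), (3,4), (4,3), (4,4), (5,3), (6,2), (6,3)]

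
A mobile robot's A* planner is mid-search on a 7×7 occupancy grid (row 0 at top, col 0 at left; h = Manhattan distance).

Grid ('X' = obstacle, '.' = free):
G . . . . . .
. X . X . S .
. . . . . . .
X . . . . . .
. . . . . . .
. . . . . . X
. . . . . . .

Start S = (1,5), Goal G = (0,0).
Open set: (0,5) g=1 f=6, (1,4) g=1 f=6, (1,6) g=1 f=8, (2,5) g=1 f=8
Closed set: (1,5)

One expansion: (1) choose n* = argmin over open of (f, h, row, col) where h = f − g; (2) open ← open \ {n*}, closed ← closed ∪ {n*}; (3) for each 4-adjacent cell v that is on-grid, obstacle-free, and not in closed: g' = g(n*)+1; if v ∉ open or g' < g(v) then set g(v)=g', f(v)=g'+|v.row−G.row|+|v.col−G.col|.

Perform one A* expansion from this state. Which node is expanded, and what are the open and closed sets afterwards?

expanded=(0,5); open=[(0,4) g=2 f=6, (0,6) g=2 f=8, (1,4) g=1 f=6, (1,6) g=1 f=8, (2,5) g=1 f=8]; closed=[(0,5), (1,5)]

step 1: expand (0,5) (f=6, h=5) → closed; open now [(0,4) g=2 f=6, (0,6) g=2 f=8, (1,4) g=1 f=6, (1,6) g=1 f=8, (2,5) g=1 f=8]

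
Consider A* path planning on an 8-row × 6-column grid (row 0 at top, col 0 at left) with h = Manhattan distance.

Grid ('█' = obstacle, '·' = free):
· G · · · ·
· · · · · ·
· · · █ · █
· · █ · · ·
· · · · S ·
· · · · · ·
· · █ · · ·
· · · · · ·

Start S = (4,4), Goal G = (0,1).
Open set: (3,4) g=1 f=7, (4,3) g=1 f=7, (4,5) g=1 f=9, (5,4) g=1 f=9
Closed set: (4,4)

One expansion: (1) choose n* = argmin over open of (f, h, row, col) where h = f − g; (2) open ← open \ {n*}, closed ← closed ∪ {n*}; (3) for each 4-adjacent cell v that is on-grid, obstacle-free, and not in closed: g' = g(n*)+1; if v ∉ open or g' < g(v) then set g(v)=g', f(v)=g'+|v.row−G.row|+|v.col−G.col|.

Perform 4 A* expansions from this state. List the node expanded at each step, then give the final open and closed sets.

order=[(3,4) → (2,4) → (1,4) → (0,4)]; open=[(0,3) g=5 f=7, (0,5) g=5 f=9, (1,3) g=4 f=7, (1,5) g=4 f=9, (3,3) g=2 f=7, (3,5) g=2 f=9, (4,3) g=1 f=7, (4,5) g=1 f=9, (5,4) g=1 f=9]; closed=[(0,4), (1,4), (2,4), (3,4), (4,4)]

step 1: expand (3,4) (f=7, h=6) → closed; open now [(2,4) g=2 f=7, (3,3) g=2 f=7, (3,5) g=2 f=9, (4,3) g=1 f=7, (4,5) g=1 f=9, (5,4) g=1 f=9]
step 2: expand (2,4) (f=7, h=5) → closed; open now [(1,4) g=3 f=7, (3,3) g=2 f=7, (3,5) g=2 f=9, (4,3) g=1 f=7, (4,5) g=1 f=9, (5,4) g=1 f=9]
step 3: expand (1,4) (f=7, h=4) → closed; open now [(0,4) g=4 f=7, (1,3) g=4 f=7, (1,5) g=4 f=9, (3,3) g=2 f=7, (3,5) g=2 f=9, (4,3) g=1 f=7, (4,5) g=1 f=9, (5,4) g=1 f=9]
step 4: expand (0,4) (f=7, h=3) → closed; open now [(0,3) g=5 f=7, (0,5) g=5 f=9, (1,3) g=4 f=7, (1,5) g=4 f=9, (3,3) g=2 f=7, (3,5) g=2 f=9, (4,3) g=1 f=7, (4,5) g=1 f=9, (5,4) g=1 f=9]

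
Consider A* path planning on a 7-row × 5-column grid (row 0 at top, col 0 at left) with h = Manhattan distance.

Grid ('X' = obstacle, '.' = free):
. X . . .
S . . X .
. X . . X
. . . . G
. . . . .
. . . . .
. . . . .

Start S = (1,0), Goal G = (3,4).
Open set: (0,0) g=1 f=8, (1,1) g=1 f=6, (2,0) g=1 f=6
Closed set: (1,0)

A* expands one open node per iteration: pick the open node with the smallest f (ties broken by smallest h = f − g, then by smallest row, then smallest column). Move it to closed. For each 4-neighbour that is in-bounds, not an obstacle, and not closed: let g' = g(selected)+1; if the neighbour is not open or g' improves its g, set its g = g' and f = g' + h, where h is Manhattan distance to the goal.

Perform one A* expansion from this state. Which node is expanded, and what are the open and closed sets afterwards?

expanded=(1,1); open=[(0,0) g=1 f=8, (1,2) g=2 f=6, (2,0) g=1 f=6]; closed=[(1,0), (1,1)]

step 1: expand (1,1) (f=6, h=5) → closed; open now [(0,0) g=1 f=8, (1,2) g=2 f=6, (2,0) g=1 f=6]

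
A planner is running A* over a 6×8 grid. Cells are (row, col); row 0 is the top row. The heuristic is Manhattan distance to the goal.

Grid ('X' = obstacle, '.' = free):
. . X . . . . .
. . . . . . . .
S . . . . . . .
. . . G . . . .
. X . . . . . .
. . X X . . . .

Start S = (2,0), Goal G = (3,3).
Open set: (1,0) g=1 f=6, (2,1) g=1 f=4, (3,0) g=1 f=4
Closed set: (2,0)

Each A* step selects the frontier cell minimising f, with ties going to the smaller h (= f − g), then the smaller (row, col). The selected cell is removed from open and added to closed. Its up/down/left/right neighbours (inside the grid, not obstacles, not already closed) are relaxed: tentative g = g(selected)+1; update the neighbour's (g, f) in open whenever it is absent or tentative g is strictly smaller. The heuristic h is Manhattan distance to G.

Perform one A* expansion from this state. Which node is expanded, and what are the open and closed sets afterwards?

step 1: expand (2,1) (f=4, h=3) → closed; open now [(1,0) g=1 f=6, (1,1) g=2 f=6, (2,2) g=2 f=4, (3,0) g=1 f=4, (3,1) g=2 f=4]

expanded=(2,1); open=[(1,0) g=1 f=6, (1,1) g=2 f=6, (2,2) g=2 f=4, (3,0) g=1 f=4, (3,1) g=2 f=4]; closed=[(2,0), (2,1)]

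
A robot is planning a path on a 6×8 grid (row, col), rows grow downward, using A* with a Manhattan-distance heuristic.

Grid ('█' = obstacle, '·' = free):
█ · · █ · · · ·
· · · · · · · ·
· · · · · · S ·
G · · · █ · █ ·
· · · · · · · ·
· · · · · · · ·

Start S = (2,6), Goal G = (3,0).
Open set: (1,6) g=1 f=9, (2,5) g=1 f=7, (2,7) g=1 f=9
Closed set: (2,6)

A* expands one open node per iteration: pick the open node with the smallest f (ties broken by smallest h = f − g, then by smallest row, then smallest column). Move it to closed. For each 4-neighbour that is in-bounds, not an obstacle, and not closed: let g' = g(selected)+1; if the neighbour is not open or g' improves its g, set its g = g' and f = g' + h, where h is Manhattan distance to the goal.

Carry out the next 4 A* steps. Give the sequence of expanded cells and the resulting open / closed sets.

order=[(2,5) → (2,4) → (2,3) → (2,2)]; open=[(1,2) g=5 f=9, (1,3) g=4 f=9, (1,4) g=3 f=9, (1,5) g=2 f=9, (1,6) g=1 f=9, (2,1) g=5 f=7, (2,7) g=1 f=9, (3,2) g=5 f=7, (3,3) g=4 f=7, (3,5) g=2 f=7]; closed=[(2,2), (2,3), (2,4), (2,5), (2,6)]

step 1: expand (2,5) (f=7, h=6) → closed; open now [(1,5) g=2 f=9, (1,6) g=1 f=9, (2,4) g=2 f=7, (2,7) g=1 f=9, (3,5) g=2 f=7]
step 2: expand (2,4) (f=7, h=5) → closed; open now [(1,4) g=3 f=9, (1,5) g=2 f=9, (1,6) g=1 f=9, (2,3) g=3 f=7, (2,7) g=1 f=9, (3,5) g=2 f=7]
step 3: expand (2,3) (f=7, h=4) → closed; open now [(1,3) g=4 f=9, (1,4) g=3 f=9, (1,5) g=2 f=9, (1,6) g=1 f=9, (2,2) g=4 f=7, (2,7) g=1 f=9, (3,3) g=4 f=7, (3,5) g=2 f=7]
step 4: expand (2,2) (f=7, h=3) → closed; open now [(1,2) g=5 f=9, (1,3) g=4 f=9, (1,4) g=3 f=9, (1,5) g=2 f=9, (1,6) g=1 f=9, (2,1) g=5 f=7, (2,7) g=1 f=9, (3,2) g=5 f=7, (3,3) g=4 f=7, (3,5) g=2 f=7]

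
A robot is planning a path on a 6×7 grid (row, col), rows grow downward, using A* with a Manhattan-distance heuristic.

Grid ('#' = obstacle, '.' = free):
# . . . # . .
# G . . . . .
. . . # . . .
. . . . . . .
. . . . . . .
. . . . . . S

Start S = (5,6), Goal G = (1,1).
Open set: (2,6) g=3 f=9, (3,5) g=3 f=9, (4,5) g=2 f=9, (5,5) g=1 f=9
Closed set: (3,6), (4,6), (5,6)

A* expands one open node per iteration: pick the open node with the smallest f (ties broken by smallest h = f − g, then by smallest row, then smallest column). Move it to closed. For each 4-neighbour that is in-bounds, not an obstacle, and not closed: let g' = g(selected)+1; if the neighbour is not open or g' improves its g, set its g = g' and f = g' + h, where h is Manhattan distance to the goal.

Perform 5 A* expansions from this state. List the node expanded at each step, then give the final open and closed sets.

step 1: expand (2,6) (f=9, h=6) → closed; open now [(1,6) g=4 f=9, (2,5) g=4 f=9, (3,5) g=3 f=9, (4,5) g=2 f=9, (5,5) g=1 f=9]
step 2: expand (1,6) (f=9, h=5) → closed; open now [(0,6) g=5 f=11, (1,5) g=5 f=9, (2,5) g=4 f=9, (3,5) g=3 f=9, (4,5) g=2 f=9, (5,5) g=1 f=9]
step 3: expand (1,5) (f=9, h=4) → closed; open now [(0,5) g=6 f=11, (0,6) g=5 f=11, (1,4) g=6 f=9, (2,5) g=4 f=9, (3,5) g=3 f=9, (4,5) g=2 f=9, (5,5) g=1 f=9]
step 4: expand (1,4) (f=9, h=3) → closed; open now [(0,5) g=6 f=11, (0,6) g=5 f=11, (1,3) g=7 f=9, (2,4) g=7 f=11, (2,5) g=4 f=9, (3,5) g=3 f=9, (4,5) g=2 f=9, (5,5) g=1 f=9]
step 5: expand (1,3) (f=9, h=2) → closed; open now [(0,3) g=8 f=11, (0,5) g=6 f=11, (0,6) g=5 f=11, (1,2) g=8 f=9, (2,4) g=7 f=11, (2,5) g=4 f=9, (3,5) g=3 f=9, (4,5) g=2 f=9, (5,5) g=1 f=9]

order=[(2,6) → (1,6) → (1,5) → (1,4) → (1,3)]; open=[(0,3) g=8 f=11, (0,5) g=6 f=11, (0,6) g=5 f=11, (1,2) g=8 f=9, (2,4) g=7 f=11, (2,5) g=4 f=9, (3,5) g=3 f=9, (4,5) g=2 f=9, (5,5) g=1 f=9]; closed=[(1,3), (1,4), (1,5), (1,6), (2,6), (3,6), (4,6), (5,6)]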